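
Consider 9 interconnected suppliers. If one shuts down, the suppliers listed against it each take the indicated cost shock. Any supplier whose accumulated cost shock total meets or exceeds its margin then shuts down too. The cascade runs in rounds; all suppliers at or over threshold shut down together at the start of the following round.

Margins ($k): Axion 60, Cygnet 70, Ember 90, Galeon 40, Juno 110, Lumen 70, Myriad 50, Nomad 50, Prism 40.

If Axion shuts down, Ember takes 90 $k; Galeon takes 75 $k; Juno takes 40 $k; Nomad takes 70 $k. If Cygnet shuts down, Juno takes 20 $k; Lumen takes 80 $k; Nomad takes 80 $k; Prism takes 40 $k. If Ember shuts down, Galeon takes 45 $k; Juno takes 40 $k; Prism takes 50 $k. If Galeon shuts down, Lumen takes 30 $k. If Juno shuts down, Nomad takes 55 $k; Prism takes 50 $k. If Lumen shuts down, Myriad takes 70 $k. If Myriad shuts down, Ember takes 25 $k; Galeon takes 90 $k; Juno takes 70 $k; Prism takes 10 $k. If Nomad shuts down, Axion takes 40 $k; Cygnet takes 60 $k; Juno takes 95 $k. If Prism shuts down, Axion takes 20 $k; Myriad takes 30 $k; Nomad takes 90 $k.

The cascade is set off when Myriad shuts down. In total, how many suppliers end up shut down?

2

Round 1 — Myriad shuts down (initial).
  Ember: +25 → 25 < 90
  Galeon: +90 → 90 ≥ 40
  Juno: +70 → 70 < 110
  Prism: +10 → 10 < 40
Round 2 — Galeon shuts down.
  Lumen: +30 → 30 < 70
No further shutdowns.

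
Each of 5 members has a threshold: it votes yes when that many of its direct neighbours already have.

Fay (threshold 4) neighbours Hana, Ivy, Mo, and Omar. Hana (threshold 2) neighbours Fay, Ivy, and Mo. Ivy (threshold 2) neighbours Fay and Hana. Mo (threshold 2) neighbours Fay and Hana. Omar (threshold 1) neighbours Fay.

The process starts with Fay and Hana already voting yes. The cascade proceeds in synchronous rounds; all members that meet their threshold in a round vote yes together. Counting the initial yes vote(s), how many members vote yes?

5

Round 1 — Fay, Hana vote yes (initial).
Round 2 — checking thresholds:
  Ivy: 2 of 2 neighbours ≥ 2, votes yes.
  Mo: 2 of 2 neighbours ≥ 2, votes yes.
  Omar: 1 of 1 neighbours ≥ 1, votes yes.
Round 3 — no new yes votes; cascade stops.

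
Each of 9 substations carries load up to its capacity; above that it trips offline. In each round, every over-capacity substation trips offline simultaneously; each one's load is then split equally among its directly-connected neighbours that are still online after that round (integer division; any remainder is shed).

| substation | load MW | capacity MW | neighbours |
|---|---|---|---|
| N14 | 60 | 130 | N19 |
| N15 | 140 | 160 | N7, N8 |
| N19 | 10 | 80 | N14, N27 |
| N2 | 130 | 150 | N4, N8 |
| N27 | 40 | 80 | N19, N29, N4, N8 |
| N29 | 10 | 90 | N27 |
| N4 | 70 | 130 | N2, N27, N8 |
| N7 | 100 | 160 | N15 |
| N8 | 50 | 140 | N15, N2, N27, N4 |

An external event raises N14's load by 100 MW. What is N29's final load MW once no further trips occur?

80

Round 1 — N14 at 160 > 130. N14 trips offline.
  N14 sheds 160 MW to N19: 160 each.
    N19: 10+160 = 170 > 80
Round 2 — N19 trips offline.
  N19 sheds 170 MW to N27: 170 each.
    N27: 40+170 = 210 > 80
Round 3 — N27 trips offline.
  N27 sheds 210 MW to N29, N4, N8: 70 each.
    N29: 10+70 = 80 ≤ 90
    N4: 70+70 = 140 > 130
    N8: 50+70 = 120 ≤ 140
Round 4 — N4 trips offline.
  N4 sheds 140 MW to N2, N8: 70 each.
    N2: 130+70 = 200 > 150
    N8: 120+70 = 190 > 140
Round 5 — N2, N8 trip offline.
  N2 sheds 200 MW: no online neighbours, lost.
  N8 sheds 190 MW to N15: 190 each.
    N15: 140+190 = 330 > 160
Round 6 — N15 trips offline.
  N15 sheds 330 MW to N7: 330 each.
    N7: 100+330 = 430 > 160
Round 7 — N7 trips offline.
  N7 sheds 430 MW: no online neighbours, lost.
No further trips.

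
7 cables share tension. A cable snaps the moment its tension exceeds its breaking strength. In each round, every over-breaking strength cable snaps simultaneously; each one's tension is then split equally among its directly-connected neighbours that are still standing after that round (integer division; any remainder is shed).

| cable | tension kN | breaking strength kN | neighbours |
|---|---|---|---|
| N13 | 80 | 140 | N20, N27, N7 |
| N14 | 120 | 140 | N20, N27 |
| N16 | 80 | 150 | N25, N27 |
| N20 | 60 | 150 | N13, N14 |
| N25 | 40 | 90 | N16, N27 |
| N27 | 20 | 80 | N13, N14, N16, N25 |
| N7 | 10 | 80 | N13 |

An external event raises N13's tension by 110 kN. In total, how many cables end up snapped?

Round 1 — N13 at 190 > 140. N13 snaps.
  N13 sheds 190 kN to N20, N27, N7: 63 each (1 lost).
    N20: 60+63 = 123 ≤ 150
    N27: 20+63 = 83 > 80
    N7: 10+63 = 73 ≤ 80
Round 2 — N27 snaps.
  N27 sheds 83 kN to N14, N16, N25: 27 each (2 lost).
    N14: 120+27 = 147 > 140
    N16: 80+27 = 107 ≤ 150
    N25: 40+27 = 67 ≤ 90
Round 3 — N14 snaps.
  N14 sheds 147 kN to N20: 147 each.
    N20: 123+147 = 270 > 150
Round 4 — N20 snaps.
  N20 sheds 270 kN: no online neighbours, lost.
No further breaks.

4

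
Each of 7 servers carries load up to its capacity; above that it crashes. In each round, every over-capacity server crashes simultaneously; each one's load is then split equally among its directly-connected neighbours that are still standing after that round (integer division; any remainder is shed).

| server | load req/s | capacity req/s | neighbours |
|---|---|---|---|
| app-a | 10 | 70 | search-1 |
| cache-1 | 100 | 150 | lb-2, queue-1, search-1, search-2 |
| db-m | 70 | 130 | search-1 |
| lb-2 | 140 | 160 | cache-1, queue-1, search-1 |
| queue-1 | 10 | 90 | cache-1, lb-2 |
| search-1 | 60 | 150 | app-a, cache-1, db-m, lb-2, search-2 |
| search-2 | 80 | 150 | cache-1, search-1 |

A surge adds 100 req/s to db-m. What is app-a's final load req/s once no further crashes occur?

67

Round 1 — db-m at 170 > 130. db-m crashes.
  db-m sheds 170 req/s to search-1: 170 each.
    search-1: 60+170 = 230 > 150
Round 2 — search-1 crashes.
  search-1 sheds 230 req/s to app-a, cache-1, lb-2, search-2: 57 each (2 lost).
    app-a: 10+57 = 67 ≤ 70
    cache-1: 100+57 = 157 > 150
    lb-2: 140+57 = 197 > 160
    search-2: 80+57 = 137 ≤ 150
Round 3 — cache-1, lb-2 crash.
  cache-1 sheds 157 req/s to queue-1, search-2: 78 each (1 lost).
    queue-1: 10+78 = 88 ≤ 90
    search-2: 137+78 = 215 > 150
  lb-2 sheds 197 req/s to queue-1: 197 each.
    queue-1: 88+197 = 285 > 90
Round 4 — queue-1, search-2 crash.
  queue-1 sheds 285 req/s: no online neighbours, lost.
  search-2 sheds 215 req/s: no online neighbours, lost.
No further crashes.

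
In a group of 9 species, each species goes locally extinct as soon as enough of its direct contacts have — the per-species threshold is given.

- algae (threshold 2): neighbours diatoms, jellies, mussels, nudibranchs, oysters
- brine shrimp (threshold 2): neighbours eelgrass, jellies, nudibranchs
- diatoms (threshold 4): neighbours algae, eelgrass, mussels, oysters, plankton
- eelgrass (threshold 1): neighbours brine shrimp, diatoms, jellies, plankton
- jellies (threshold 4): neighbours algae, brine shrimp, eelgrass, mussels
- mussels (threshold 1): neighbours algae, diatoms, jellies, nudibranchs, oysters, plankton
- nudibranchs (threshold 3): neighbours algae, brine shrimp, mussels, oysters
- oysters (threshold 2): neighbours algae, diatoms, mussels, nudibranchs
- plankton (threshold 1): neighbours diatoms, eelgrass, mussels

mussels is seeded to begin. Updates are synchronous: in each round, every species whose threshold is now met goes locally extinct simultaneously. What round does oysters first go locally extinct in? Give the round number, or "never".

never

Round 1 — mussels goes locally extinct (initial).
Round 2 — checking thresholds:
  algae: 1 of 5 neighbours < 2, below threshold.
  diatoms: 1 of 5 neighbours < 4, below threshold.
  jellies: 1 of 4 neighbours < 4, below threshold.
  nudibranchs: 1 of 4 neighbours < 3, below threshold.
  oysters: 1 of 4 neighbours < 2, below threshold.
  plankton: 1 of 3 neighbours ≥ 1, goes locally extinct.
Round 3 — checking thresholds:
  algae: 1 of 5 neighbours < 2, below threshold.
  diatoms: 2 of 5 neighbours < 4, below threshold.
  eelgrass: 1 of 4 neighbours ≥ 1, goes locally extinct.
  jellies: 1 of 4 neighbours < 4, below threshold.
  nudibranchs: 1 of 4 neighbours < 3, below threshold.
  oysters: 1 of 4 neighbours < 2, below threshold.
Round 4 — no new extinctions; cascade stops.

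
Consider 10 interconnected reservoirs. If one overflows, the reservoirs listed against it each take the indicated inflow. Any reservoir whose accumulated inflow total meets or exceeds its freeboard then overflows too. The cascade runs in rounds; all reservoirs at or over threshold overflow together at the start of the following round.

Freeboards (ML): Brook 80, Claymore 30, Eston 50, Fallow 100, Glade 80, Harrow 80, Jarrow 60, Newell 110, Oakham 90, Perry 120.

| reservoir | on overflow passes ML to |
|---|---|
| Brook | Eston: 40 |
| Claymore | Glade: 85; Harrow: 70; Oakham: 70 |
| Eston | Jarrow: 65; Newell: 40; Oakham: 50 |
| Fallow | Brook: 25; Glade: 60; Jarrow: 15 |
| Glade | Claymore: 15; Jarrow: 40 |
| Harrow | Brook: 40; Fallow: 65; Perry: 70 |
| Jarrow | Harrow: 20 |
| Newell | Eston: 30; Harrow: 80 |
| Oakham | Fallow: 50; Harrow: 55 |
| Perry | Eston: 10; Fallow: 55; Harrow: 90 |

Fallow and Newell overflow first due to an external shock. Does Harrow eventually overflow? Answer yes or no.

yes

Round 1 — Fallow, Newell overflow (initial).
  Brook: +25 → 25 < 80
  Eston: +30 → 30 < 50
  Glade: +60 → 60 < 80
  Harrow: +80 → 80 ≥ 80
  Jarrow: +15 → 15 < 60
Round 2 — Harrow overflows.
  Brook: +40 → 65 < 80
  Perry: +70 → 70 < 120
No further overflows.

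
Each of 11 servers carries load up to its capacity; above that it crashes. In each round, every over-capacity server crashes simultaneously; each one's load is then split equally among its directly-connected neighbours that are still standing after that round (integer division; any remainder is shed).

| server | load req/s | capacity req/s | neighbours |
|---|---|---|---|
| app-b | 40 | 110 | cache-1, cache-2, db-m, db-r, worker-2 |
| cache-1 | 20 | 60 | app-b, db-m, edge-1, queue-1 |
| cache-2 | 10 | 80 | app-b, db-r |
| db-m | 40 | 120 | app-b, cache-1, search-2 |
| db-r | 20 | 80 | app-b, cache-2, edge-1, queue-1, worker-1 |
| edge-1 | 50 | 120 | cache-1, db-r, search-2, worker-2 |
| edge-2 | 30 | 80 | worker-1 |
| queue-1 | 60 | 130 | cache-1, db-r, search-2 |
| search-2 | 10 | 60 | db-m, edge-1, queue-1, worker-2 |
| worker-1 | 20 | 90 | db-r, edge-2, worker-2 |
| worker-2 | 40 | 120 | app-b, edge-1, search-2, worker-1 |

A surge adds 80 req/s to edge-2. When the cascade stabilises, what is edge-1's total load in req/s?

71

Round 1 — edge-2 at 110 > 80. edge-2 crashes.
  edge-2 sheds 110 req/s to worker-1: 110 each.
    worker-1: 20+110 = 130 > 90
Round 2 — worker-1 crashes.
  worker-1 sheds 130 req/s to db-r, worker-2: 65 each.
    db-r: 20+65 = 85 > 80
    worker-2: 40+65 = 105 ≤ 120
Round 3 — db-r crashes.
  db-r sheds 85 req/s to app-b, cache-2, edge-1, queue-1: 21 each (1 lost).
    app-b: 40+21 = 61 ≤ 110
    cache-2: 10+21 = 31 ≤ 80
    edge-1: 50+21 = 71 ≤ 120
    queue-1: 60+21 = 81 ≤ 130
No further crashes.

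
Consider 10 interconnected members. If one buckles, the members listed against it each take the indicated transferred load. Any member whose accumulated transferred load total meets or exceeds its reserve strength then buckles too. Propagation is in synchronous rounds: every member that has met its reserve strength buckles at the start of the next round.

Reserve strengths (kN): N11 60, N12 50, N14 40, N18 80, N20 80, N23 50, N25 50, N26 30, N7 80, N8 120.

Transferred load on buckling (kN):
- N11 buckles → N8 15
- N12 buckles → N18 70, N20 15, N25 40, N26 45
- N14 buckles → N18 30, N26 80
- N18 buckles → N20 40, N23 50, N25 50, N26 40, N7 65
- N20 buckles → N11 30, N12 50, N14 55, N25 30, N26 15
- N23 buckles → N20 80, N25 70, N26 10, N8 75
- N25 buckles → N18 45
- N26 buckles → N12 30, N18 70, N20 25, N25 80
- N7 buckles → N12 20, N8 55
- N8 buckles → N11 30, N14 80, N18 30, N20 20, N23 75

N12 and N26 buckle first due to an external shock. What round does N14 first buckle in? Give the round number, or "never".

4

Round 1 — N12, N26 buckle (initial).
  N18: +70+70 → 140 ≥ 80
  N20: +15+25 → 40 < 80
  N25: +40+80 → 120 ≥ 50
Round 2 — N18, N25 buckle.
  N20: +40 → 80 ≥ 80
  N23: +50 → 50 ≥ 50
  N7: +65 → 65 < 80
Round 3 — N20, N23 buckle.
  N11: +30 → 30 < 60
  N14: +55 → 55 ≥ 40
  N8: +75 → 75 < 120
Round 4 — N14 buckles.
No further bucklings.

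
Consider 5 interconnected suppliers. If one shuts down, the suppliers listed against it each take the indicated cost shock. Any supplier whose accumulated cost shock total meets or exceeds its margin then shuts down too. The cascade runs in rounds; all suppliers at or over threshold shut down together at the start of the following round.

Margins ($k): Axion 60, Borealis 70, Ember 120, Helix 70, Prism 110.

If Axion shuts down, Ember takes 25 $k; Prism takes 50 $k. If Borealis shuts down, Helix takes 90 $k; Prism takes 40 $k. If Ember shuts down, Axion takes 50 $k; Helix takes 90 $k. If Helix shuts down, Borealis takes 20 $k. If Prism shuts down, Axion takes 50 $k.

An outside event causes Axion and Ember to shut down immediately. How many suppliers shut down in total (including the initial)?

3

Round 1 — Axion, Ember shut down (initial).
  Helix: +90 → 90 ≥ 70
  Prism: +50 → 50 < 110
Round 2 — Helix shuts down.
  Borealis: +20 → 20 < 70
No further shutdowns.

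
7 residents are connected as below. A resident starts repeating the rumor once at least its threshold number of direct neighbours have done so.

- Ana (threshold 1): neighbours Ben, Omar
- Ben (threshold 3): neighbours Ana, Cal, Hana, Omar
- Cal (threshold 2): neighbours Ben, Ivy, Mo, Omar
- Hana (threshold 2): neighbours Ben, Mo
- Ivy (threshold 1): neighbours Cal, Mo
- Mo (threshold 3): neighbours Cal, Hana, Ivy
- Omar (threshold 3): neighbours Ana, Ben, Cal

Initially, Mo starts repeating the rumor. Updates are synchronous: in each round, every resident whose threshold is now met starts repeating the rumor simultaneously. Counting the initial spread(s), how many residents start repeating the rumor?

Round 1 — Mo starts repeating the rumor (initial).
Round 2 — checking thresholds:
  Cal: 1 of 4 neighbours < 2, below threshold.
  Hana: 1 of 2 neighbours < 2, below threshold.
  Ivy: 1 of 2 neighbours ≥ 1, starts repeating the rumor.
Round 3 — checking thresholds:
  Cal: 2 of 4 neighbours ≥ 2, starts repeating the rumor.
  Hana: 1 of 2 neighbours < 2, below threshold.
Round 4 — no new spreads; cascade stops.

3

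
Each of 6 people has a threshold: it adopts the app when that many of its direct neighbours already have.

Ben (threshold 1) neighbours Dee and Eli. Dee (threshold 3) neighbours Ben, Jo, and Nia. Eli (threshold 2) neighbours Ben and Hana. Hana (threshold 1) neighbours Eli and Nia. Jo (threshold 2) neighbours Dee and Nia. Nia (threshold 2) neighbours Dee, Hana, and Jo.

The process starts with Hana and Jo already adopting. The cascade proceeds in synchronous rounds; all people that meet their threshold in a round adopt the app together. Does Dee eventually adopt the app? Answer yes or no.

Round 1 — Hana, Jo adopt the app (initial).
Round 2 — checking thresholds:
  Dee: 1 of 3 neighbours < 3, not yet.
  Eli: 1 of 2 neighbours < 2, not yet.
  Nia: 2 of 3 neighbours ≥ 2, adopts the app.
Round 3 — no new adoptions; cascade stops.

no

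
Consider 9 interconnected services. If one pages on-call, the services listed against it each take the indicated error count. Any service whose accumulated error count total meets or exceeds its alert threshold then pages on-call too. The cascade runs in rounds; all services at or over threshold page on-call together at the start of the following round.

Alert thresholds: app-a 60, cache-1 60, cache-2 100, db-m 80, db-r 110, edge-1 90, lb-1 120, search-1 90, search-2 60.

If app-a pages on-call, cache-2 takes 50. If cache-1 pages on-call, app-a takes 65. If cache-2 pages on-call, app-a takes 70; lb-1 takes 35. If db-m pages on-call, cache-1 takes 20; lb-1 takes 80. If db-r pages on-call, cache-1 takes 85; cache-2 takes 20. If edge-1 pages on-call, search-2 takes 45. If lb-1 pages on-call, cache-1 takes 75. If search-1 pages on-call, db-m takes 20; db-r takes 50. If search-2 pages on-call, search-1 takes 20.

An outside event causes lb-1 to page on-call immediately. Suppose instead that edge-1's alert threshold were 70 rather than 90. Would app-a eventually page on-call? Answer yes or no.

yes

With edge-1's alert threshold at 70:
Round 1 — lb-1 pages on-call (initial).
  cache-1: +75 → 75 ≥ 60
Round 2 — cache-1 pages on-call.
  app-a: +65 → 65 ≥ 60
Round 3 — app-a pages on-call.
  cache-2: +50 → 50 < 100
No further pages.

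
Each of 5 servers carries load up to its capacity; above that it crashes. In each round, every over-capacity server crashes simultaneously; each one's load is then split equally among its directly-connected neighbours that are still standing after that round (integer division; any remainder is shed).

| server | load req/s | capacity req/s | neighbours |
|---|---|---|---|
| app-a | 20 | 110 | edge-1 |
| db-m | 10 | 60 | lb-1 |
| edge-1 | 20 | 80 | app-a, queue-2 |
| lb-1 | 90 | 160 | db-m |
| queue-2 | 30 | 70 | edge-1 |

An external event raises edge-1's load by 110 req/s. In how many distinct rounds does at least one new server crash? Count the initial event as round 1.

Round 1 — edge-1 at 130 > 80. edge-1 crashes.
  edge-1 sheds 130 req/s to app-a, queue-2: 65 each.
    app-a: 20+65 = 85 ≤ 110
    queue-2: 30+65 = 95 > 70
Round 2 — queue-2 crashes.
  queue-2 sheds 95 req/s: no online neighbours, lost.
No further crashes.

2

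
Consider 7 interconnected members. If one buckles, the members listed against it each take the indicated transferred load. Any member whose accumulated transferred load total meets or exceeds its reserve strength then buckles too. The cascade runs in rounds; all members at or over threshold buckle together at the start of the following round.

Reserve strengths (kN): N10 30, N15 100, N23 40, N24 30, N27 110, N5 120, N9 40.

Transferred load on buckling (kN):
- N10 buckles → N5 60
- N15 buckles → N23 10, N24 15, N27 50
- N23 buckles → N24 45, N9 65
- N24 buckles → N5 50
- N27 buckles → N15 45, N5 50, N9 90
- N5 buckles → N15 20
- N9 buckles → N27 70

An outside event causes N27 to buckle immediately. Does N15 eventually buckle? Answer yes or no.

Round 1 — N27 buckles (initial).
  N15: +45 → 45 < 100
  N5: +50 → 50 < 120
  N9: +90 → 90 ≥ 40
Round 2 — N9 buckles.
No further bucklings.

no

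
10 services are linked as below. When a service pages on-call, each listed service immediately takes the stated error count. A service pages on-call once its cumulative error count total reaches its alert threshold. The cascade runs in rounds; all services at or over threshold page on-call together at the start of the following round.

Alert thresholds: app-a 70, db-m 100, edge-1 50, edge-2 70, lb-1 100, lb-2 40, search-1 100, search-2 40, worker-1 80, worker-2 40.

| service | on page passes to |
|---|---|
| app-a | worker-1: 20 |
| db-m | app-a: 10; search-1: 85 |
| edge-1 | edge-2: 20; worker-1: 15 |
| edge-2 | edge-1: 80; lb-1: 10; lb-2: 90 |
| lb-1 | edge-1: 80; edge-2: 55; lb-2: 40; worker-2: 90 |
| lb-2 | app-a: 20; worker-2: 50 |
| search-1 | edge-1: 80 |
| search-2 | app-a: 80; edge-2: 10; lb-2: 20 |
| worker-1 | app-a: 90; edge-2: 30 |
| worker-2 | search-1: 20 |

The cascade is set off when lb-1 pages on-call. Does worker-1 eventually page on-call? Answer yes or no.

Round 1 — lb-1 pages on-call (initial).
  edge-1: +80 → 80 ≥ 50
  edge-2: +55 → 55 < 70
  lb-2: +40 → 40 ≥ 40
  worker-2: +90 → 90 ≥ 40
Round 2 — edge-1, lb-2, worker-2 page on-call.
  app-a: +20 → 20 < 70
  edge-2: +20 → 75 ≥ 70
  search-1: +20 → 20 < 100
  worker-1: +15 → 15 < 80
Round 3 — edge-2 pages on-call.
No further pages.

no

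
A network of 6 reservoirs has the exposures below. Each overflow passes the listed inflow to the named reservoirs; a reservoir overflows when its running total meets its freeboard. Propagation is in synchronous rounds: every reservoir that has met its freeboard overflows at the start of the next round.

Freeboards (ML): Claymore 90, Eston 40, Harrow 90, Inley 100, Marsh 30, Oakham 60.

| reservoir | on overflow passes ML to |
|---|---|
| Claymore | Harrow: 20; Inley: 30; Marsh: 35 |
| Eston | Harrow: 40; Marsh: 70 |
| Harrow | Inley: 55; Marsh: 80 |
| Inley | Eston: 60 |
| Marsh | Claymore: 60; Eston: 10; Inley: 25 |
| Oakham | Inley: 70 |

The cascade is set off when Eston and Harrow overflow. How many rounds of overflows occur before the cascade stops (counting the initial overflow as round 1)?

Round 1 — Eston, Harrow overflow (initial).
  Inley: +55 → 55 < 100
  Marsh: +70+80 → 150 ≥ 30
Round 2 — Marsh overflows.
  Claymore: +60 → 60 < 90
  Inley: +25 → 80 < 100
No further overflows.

2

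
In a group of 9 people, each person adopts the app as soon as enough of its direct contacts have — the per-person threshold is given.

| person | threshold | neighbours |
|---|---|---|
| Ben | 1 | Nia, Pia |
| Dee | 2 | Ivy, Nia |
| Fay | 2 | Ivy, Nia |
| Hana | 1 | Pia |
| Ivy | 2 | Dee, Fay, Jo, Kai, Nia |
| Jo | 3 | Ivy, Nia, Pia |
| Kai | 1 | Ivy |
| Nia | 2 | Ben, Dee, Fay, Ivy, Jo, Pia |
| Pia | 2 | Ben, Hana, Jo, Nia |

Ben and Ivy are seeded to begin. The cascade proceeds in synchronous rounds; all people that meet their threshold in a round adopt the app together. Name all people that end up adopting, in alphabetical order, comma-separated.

Round 1 — Ben, Ivy adopt the app (initial).
Round 2 — checking thresholds:
  Dee: 1 of 2 neighbours < 2, holds.
  Fay: 1 of 2 neighbours < 2, holds.
  Jo: 1 of 3 neighbours < 3, holds.
  Kai: 1 of 1 neighbours ≥ 1, adopts the app.
  Nia: 2 of 6 neighbours ≥ 2, adopts the app.
  Pia: 1 of 4 neighbours < 2, holds.
Round 3 — checking thresholds:
  Dee: 2 of 2 neighbours ≥ 2, adopts the app.
  Fay: 2 of 2 neighbours ≥ 2, adopts the app.
  Jo: 2 of 3 neighbours < 3, holds.
  Pia: 2 of 4 neighbours ≥ 2, adopts the app.
Round 4 — checking thresholds:
  Hana: 1 of 1 neighbours ≥ 1, adopts the app.
  Jo: 3 of 3 neighbours ≥ 3, adopts the app.
Round 5 — no new adoptions; cascade stops.

Ben, Dee, Fay, Hana, Ivy, Jo, Kai, Nia, Pia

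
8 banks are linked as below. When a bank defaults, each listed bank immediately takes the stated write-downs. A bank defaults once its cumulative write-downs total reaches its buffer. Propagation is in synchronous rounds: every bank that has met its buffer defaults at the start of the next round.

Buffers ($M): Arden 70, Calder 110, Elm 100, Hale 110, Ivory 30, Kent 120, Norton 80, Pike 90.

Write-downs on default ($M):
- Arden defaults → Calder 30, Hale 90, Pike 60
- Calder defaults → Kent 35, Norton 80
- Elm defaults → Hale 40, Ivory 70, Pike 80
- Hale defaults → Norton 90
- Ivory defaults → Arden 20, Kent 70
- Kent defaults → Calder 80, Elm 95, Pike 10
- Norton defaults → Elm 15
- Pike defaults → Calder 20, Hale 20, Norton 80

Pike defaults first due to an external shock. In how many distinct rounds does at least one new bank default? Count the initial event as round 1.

Round 1 — Pike defaults (initial).
  Calder: +20 → 20 < 110
  Hale: +20 → 20 < 110
  Norton: +80 → 80 ≥ 80
Round 2 — Norton defaults.
  Elm: +15 → 15 < 100
No further defaults.

2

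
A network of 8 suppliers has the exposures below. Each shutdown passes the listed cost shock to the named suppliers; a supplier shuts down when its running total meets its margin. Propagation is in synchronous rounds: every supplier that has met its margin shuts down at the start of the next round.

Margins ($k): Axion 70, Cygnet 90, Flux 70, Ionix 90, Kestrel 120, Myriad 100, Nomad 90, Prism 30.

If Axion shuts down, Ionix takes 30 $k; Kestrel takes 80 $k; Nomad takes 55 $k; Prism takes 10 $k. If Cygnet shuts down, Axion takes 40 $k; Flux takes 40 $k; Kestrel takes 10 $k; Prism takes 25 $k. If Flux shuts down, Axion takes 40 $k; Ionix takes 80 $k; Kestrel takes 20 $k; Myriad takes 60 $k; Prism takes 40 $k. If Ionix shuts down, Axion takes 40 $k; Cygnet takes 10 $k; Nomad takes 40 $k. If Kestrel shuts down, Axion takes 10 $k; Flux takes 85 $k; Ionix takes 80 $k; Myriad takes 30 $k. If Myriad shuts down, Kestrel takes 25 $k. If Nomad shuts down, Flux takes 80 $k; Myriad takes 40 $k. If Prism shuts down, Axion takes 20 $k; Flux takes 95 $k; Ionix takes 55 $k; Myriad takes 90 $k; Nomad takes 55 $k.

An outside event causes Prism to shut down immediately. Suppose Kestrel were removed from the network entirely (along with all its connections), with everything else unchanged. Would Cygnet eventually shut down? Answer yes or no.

With Kestrel removed:
Round 1 — Prism shuts down (initial).
  Axion: +20 → 20 < 70
  Flux: +95 → 95 ≥ 70
  Ionix: +55 → 55 < 90
  Myriad: +90 → 90 < 100
  Nomad: +55 → 55 < 90
Round 2 — Flux shuts down.
  Axion: +40 → 60 < 70
  Ionix: +80 → 135 ≥ 90
  Myriad: +60 → 150 ≥ 100
Round 3 — Ionix, Myriad shut down.
  Axion: +40 → 100 ≥ 70
  Cygnet: +10 → 10 < 90
  Nomad: +40 → 95 ≥ 90
Round 4 — Axion, Nomad shut down.
No further shutdowns.

no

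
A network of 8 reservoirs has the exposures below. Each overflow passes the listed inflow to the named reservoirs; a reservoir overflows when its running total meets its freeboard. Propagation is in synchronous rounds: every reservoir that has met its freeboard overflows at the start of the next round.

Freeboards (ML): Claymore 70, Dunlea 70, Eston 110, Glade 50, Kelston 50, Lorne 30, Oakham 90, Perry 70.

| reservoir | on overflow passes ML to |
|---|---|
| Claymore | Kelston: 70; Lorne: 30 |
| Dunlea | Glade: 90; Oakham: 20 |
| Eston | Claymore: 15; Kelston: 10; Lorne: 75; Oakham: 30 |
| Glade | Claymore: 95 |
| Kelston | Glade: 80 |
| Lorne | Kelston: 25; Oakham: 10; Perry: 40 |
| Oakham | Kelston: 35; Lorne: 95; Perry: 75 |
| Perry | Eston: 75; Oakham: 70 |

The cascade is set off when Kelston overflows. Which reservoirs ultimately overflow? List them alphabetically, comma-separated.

Claymore, Glade, Kelston, Lorne

Round 1 — Kelston overflows (initial).
  Glade: +80 → 80 ≥ 50
Round 2 — Glade overflows.
  Claymore: +95 → 95 ≥ 70
Round 3 — Claymore overflows.
  Lorne: +30 → 30 ≥ 30
Round 4 — Lorne overflows.
  Oakham: +10 → 10 < 90
  Perry: +40 → 40 < 70
No further overflows.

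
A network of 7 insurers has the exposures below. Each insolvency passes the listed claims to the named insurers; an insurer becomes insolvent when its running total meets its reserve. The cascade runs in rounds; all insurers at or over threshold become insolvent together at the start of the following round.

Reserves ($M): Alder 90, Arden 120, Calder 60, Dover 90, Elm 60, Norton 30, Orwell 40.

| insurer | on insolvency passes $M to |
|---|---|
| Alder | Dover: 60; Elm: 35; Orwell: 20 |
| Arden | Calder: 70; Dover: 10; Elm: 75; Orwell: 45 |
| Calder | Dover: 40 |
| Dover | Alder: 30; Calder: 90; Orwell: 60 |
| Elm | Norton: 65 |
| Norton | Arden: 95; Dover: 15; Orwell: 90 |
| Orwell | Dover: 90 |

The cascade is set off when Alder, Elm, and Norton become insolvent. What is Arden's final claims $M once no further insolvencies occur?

Round 1 — Alder, Elm, Norton become insolvent (initial).
  Arden: +95 → 95 < 120
  Dover: +60+15 → 75 < 90
  Orwell: +20+90 → 110 ≥ 40
Round 2 — Orwell becomes insolvent.
  Dover: +90 → 165 ≥ 90
Round 3 — Dover becomes insolvent.
  Calder: +90 → 90 ≥ 60
Round 4 — Calder becomes insolvent.
No further insolvencies.

95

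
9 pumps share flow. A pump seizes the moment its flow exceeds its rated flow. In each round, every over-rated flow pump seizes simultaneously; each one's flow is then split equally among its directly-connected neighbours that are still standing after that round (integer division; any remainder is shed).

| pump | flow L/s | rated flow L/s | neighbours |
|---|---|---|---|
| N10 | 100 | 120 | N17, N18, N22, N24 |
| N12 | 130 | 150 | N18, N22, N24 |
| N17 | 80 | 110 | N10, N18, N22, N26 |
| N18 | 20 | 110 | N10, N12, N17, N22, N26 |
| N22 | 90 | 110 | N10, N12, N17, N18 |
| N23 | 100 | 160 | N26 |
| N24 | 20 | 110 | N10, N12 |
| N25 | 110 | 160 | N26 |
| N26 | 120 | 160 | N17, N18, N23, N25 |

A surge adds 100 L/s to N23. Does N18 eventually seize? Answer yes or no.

yes

Round 1 — N23 at 200 > 160. N23 seizes.
  N23 sheds 200 L/s to N26: 200 each.
    N26: 120+200 = 320 > 160
Round 2 — N26 seizes.
  N26 sheds 320 L/s to N17, N18, N25: 106 each (2 lost).
    N17: 80+106 = 186 > 110
    N18: 20+106 = 126 > 110
    N25: 110+106 = 216 > 160
Round 3 — N17, N18, N25 seize.
  N17 sheds 186 L/s to N10, N22: 93 each.
    N10: 100+93 = 193 > 120
    N22: 90+93 = 183 > 110
  N18 sheds 126 L/s to N10, N12, N22: 42 each.
    N10: 193+42 = 235 > 120
    N12: 130+42 = 172 > 150
    N22: 183+42 = 225 > 110
  N25 sheds 216 L/s: no online neighbours, lost.
Round 4 — N10, N12, N22 seize.
  N10 sheds 235 L/s to N24: 235 each.
    N24: 20+235 = 255 > 110
  N12 sheds 172 L/s to N24: 172 each.
    N24: 255+172 = 427 > 110
  N22 sheds 225 L/s: no online neighbours, lost.
Round 5 — N24 seizes.
  N24 sheds 427 L/s: no online neighbours, lost.
No further seizures.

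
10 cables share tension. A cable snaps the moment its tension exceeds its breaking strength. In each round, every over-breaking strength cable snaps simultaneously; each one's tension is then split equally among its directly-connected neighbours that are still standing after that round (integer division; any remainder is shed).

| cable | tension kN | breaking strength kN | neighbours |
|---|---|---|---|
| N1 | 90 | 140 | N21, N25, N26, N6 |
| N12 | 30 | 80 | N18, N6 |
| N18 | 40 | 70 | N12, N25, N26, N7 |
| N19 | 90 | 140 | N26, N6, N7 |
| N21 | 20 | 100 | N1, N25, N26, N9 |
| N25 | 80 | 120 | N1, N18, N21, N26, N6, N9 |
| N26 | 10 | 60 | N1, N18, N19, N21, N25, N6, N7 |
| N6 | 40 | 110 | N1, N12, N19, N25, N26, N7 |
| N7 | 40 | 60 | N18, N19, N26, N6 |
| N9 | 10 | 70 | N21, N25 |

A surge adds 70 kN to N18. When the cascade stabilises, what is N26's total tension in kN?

59

Round 1 — N18 at 110 > 70. N18 snaps.
  N18 sheds 110 kN to N12, N25, N26, N7: 27 each (2 lost).
    N12: 30+27 = 57 ≤ 80
    N25: 80+27 = 107 ≤ 120
    N26: 10+27 = 37 ≤ 60
    N7: 40+27 = 67 > 60
Round 2 — N7 snaps.
  N7 sheds 67 kN to N19, N26, N6: 22 each (1 lost).
    N19: 90+22 = 112 ≤ 140
    N26: 37+22 = 59 ≤ 60
    N6: 40+22 = 62 ≤ 110
No further breaks.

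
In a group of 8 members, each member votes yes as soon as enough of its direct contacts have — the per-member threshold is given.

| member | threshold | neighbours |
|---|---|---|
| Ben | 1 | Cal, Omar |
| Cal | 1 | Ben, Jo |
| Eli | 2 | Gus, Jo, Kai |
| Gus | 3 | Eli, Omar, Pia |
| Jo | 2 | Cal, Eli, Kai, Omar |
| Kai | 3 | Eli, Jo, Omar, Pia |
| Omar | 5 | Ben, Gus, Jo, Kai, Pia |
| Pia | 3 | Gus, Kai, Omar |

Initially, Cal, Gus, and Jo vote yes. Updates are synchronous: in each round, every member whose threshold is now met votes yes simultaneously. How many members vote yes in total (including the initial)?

Round 1 — Cal, Gus, Jo vote yes (initial).
Round 2 — checking thresholds:
  Ben: 1 of 2 neighbours ≥ 1, votes yes.
  Eli: 2 of 3 neighbours ≥ 2, votes yes.
  Kai: 1 of 4 neighbours < 3, not yet.
  Omar: 2 of 5 neighbours < 5, not yet.
  Pia: 1 of 3 neighbours < 3, not yet.
Round 3 — no new yes votes; cascade stops.

5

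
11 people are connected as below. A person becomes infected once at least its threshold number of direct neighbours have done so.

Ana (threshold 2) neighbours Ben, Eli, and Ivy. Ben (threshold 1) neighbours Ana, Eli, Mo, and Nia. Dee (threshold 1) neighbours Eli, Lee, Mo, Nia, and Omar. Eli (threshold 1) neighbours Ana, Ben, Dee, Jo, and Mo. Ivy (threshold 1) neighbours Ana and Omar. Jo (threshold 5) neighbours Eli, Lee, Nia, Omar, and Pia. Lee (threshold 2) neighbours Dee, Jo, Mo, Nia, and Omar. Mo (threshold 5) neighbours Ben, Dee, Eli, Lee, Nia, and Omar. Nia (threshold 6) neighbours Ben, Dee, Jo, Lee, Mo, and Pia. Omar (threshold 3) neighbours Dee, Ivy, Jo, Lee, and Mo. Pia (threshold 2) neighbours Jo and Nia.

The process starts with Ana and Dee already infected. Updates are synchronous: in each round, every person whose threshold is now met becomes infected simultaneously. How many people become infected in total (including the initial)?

Round 1 — Ana, Dee become infected (initial).
Round 2 — checking thresholds:
  Ben: 1 of 4 neighbours ≥ 1, becomes infected.
  Eli: 2 of 5 neighbours ≥ 1, becomes infected.
  Ivy: 1 of 2 neighbours ≥ 1, becomes infected.
  Lee: 1 of 5 neighbours < 2, not yet.
  Mo: 1 of 6 neighbours < 5, not yet.
  Nia: 1 of 6 neighbours < 6, not yet.
  Omar: 1 of 5 neighbours < 3, not yet.
Round 3 — no new infections; cascade stops.

5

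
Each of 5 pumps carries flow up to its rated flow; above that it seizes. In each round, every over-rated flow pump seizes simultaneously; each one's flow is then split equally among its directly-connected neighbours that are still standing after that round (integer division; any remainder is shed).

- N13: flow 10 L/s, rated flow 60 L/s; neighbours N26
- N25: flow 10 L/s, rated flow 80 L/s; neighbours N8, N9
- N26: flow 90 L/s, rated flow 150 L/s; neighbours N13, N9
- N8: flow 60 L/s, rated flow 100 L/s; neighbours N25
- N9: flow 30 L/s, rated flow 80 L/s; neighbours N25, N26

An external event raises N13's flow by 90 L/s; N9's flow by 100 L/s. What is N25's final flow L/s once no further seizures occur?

Round 1 — N13 at 100 > 60; N9 at 130 > 80. N13, N9 seize.
  N13 sheds 100 L/s to N26: 100 each.
    N26: 90+100 = 190 > 150
  N9 sheds 130 L/s to N25, N26: 65 each.
    N25: 10+65 = 75 ≤ 80
    N26: 190+65 = 255 > 150
Round 2 — N26 seizes.
  N26 sheds 255 L/s: no online neighbours, lost.
No further seizures.

75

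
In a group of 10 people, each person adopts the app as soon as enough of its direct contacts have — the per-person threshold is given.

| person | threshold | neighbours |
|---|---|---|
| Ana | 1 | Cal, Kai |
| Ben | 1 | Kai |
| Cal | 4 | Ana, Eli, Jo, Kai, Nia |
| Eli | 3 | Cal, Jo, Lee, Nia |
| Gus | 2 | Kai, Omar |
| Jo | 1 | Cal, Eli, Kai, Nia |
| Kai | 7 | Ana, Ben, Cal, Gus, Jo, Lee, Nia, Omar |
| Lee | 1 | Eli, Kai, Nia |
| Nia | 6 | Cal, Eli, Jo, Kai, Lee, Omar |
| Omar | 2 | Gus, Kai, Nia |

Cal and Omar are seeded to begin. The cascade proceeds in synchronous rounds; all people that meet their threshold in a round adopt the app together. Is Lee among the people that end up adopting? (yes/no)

no

Round 1 — Cal, Omar adopt the app (initial).
Round 2 — checking thresholds:
  Ana: 1 of 2 neighbours ≥ 1, adopts the app.
  Eli: 1 of 4 neighbours < 3, not yet.
  Gus: 1 of 2 neighbours < 2, not yet.
  Jo: 1 of 4 neighbours ≥ 1, adopts the app.
  Kai: 2 of 8 neighbours < 7, not yet.
  Nia: 2 of 6 neighbours < 6, not yet.
Round 3 — no new adoptions; cascade stops.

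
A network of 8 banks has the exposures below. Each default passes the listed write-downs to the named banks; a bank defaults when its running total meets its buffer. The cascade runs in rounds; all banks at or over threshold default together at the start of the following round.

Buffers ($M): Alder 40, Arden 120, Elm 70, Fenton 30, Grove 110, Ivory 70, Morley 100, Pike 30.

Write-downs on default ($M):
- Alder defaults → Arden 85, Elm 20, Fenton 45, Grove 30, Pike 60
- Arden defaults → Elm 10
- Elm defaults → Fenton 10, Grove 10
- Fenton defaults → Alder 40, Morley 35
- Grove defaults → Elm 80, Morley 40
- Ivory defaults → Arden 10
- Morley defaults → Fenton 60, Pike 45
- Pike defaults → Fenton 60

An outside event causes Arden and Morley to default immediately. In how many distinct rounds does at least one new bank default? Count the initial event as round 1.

Round 1 — Arden, Morley default (initial).
  Elm: +10 → 10 < 70
  Fenton: +60 → 60 ≥ 30
  Pike: +45 → 45 ≥ 30
Round 2 — Fenton, Pike default.
  Alder: +40 → 40 ≥ 40
Round 3 — Alder defaults.
  Elm: +20 → 30 < 70
  Grove: +30 → 30 < 110
No further defaults.

3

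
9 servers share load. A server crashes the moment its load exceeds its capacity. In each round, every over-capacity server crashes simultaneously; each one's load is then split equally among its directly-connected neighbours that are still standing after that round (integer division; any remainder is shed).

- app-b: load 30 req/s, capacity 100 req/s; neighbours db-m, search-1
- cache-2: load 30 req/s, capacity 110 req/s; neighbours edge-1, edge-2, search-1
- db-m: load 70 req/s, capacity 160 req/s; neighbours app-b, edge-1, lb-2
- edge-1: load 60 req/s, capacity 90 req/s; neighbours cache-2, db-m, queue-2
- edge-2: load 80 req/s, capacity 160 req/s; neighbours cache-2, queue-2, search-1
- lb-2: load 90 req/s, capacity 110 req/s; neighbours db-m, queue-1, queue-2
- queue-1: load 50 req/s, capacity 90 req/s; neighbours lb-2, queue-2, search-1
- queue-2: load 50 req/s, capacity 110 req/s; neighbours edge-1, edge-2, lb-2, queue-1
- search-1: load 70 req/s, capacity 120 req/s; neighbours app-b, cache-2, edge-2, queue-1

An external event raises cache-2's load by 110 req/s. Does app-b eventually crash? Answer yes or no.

no

Round 1 — cache-2 at 140 > 110. cache-2 crashes.
  cache-2 sheds 140 req/s to edge-1, edge-2, search-1: 46 each (2 lost).
    edge-1: 60+46 = 106 > 90
    edge-2: 80+46 = 126 ≤ 160
    search-1: 70+46 = 116 ≤ 120
Round 2 — edge-1 crashes.
  edge-1 sheds 106 req/s to db-m, queue-2: 53 each.
    db-m: 70+53 = 123 ≤ 160
    queue-2: 50+53 = 103 ≤ 110
No further crashes.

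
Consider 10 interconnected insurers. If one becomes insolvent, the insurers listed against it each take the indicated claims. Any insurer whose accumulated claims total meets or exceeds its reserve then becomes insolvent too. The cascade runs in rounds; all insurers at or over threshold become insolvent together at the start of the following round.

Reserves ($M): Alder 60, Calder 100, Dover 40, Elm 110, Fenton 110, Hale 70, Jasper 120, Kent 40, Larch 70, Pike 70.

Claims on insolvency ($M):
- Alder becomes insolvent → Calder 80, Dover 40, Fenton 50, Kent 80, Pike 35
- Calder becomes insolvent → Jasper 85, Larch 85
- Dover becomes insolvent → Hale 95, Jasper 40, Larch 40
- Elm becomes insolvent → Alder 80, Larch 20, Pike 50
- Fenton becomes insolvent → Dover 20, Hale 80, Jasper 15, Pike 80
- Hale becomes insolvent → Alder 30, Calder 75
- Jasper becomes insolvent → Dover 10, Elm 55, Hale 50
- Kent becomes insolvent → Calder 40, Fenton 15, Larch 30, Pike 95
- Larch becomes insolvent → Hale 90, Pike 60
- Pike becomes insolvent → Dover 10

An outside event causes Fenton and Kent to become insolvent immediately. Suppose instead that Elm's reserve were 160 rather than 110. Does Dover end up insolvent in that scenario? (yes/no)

With Elm's reserve at 160:
Round 1 — Fenton, Kent become insolvent (initial).
  Calder: +40 → 40 < 100
  Dover: +20 → 20 < 40
  Hale: +80 → 80 ≥ 70
  Jasper: +15 → 15 < 120
  Larch: +30 → 30 < 70
  Pike: +80+95 → 175 ≥ 70
Round 2 — Hale, Pike become insolvent.
  Alder: +30 → 30 < 60
  Calder: +75 → 115 ≥ 100
  Dover: +10 → 30 < 40
Round 3 — Calder becomes insolvent.
  Jasper: +85 → 100 < 120
  Larch: +85 → 115 ≥ 70
Round 4 — Larch becomes insolvent.
No further insolvencies.

no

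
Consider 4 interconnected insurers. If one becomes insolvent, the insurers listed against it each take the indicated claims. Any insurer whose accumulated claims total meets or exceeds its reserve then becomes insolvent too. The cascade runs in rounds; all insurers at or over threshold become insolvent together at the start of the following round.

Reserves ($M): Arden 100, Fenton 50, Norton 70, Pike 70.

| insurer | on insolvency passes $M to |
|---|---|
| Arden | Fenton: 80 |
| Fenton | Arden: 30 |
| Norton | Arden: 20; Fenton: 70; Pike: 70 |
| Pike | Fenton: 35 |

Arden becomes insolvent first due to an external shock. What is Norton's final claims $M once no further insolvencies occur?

0

Round 1 — Arden becomes insolvent (initial).
  Fenton: +80 → 80 ≥ 50
Round 2 — Fenton becomes insolvent.
No further insolvencies.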